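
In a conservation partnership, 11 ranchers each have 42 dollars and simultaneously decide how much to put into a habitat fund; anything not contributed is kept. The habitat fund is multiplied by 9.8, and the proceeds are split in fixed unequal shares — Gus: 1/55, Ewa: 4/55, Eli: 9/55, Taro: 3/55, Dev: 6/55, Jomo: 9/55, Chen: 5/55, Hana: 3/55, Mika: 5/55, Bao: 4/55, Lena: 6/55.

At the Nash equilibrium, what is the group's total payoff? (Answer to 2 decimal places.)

1940.40 dollars

Each unit j contributes comes back to j as 9.8 × (j's share), so j prefers to contribute only if that share exceeds 1/9.8 = 0.1020; otherwise keeping the unit dominates.
The shares above 0.1020 belong to Eli, Dev, Jomo and Lena, contributing 42 each; the remaining 7 contribute 0. Total contributed: 168.
The habitat fund pays out 9.8 × 168 = 1646.40 in total (split across the unequal shares, but the aggregate is all that matters for the group sum).
The 7 free-riders keep 42 each, adding 294. Group total = 294 + 1646.40 = 1940.40.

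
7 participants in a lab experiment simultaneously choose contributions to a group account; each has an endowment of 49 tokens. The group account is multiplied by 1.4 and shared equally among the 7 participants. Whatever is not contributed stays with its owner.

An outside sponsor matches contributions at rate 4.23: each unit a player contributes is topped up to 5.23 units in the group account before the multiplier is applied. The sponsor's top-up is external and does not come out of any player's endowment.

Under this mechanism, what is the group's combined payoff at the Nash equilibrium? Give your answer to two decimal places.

2511.45 tokens

The effective private return per unit is now 1.4 × 5.23 / 7 = 1.0460 > 1, so every player's dominant strategy flips to full contribution.
So the Nash equilibrium is full contribution by all 7; the group earns 1.4 × 5.23 × 343 = 2511.45.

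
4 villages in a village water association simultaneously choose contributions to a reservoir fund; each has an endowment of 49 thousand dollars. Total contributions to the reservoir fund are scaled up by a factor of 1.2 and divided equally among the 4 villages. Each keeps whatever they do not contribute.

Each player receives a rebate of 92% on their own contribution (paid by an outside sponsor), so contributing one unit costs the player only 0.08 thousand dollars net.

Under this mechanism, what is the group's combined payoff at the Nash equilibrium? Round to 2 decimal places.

415.52 thousand dollars

The effective private return per unit is now (1.2/4) / 0.08 = 3.7500 > 1, so every player's dominant strategy flips to full contribution.
At the Nash equilibrium everyone contributes 49. Group total payoff = 4 × (49 × 0.92 + 1.2 × 49) = 415.52.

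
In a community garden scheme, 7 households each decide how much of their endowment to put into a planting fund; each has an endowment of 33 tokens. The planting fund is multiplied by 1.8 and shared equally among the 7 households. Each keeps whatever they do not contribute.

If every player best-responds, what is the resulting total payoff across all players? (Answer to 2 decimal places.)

231.00 tokens

Each contributed unit returns 1.8/7 = 0.2571 to its contributor — below 1 — so contributing 0 is dominant for every player. At the Nash equilibrium everyone keeps their 33, and the group total is 7 × 33 = 231.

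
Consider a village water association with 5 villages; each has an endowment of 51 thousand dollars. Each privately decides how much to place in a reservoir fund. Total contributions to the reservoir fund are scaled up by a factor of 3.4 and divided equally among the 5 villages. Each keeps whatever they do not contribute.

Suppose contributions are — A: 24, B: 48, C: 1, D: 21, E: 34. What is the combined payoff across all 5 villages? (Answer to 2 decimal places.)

Total contributed: 24 + 48 + 1 + 21 + 34 = 128; total kept: 5 × 51 − 128 = 127.
The reservoir fund pays out 3.4 × 128 = 435.20 in aggregate.
Group total = 127 + 435.20 = 562.20.

562.20 thousand dollars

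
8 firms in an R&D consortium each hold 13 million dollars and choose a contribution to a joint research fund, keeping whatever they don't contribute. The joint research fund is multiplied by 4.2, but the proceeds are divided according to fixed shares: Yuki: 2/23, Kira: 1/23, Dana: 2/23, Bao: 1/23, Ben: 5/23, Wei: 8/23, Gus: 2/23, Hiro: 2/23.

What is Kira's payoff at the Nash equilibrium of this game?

15.37 million dollars

Each unit j contributes comes back to j as 4.2 × (j's share), so j prefers to contribute only if that share exceeds 1/4.2 = 0.2381; otherwise keeping the unit dominates.
The only share above 0.2381 is Wei's 8/23, contributing 13; the remaining 7 contribute 0. Total contributed: 13.
Kira keeps 13 and receives 4.2 × 13 × 1/23 = 2.37 from the joint research fund, for a payoff of 15.37.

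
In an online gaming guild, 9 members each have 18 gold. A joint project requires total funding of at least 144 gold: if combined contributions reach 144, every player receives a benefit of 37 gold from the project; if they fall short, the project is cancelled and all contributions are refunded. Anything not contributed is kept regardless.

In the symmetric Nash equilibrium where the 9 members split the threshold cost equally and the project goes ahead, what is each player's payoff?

Equal share of the threshold: 144/9 = 16.
At this profile no one gains by cutting their contribution: any cut drops the total below 144, the project is cancelled, contributions are refunded, and the deviator ends with 18, which is less than 18 − 16 + 37 = 39. Contributing more than 16 just wastes the excess. So contributing exactly 16 is a best response.
Each player's payoff: 18 − 16 + 37 = 39.

39 gold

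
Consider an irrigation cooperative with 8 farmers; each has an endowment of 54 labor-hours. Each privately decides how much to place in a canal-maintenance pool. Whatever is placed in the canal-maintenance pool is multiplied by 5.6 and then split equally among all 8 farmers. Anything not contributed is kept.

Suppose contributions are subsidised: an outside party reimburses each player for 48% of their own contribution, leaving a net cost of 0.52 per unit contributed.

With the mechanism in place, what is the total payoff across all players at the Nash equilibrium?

With the mechanism, a contributed unit returns (5.6/8) / 0.52 = 1.3462 per unit of net cost to the contributor — now above 1 — so contributing fully is weakly dominant for every player.
So the Nash equilibrium is full contribution by all 8; the group earns 8 × (54 × 0.48 + 5.6 × 54) = 2626.56.

2626.56 labor-hours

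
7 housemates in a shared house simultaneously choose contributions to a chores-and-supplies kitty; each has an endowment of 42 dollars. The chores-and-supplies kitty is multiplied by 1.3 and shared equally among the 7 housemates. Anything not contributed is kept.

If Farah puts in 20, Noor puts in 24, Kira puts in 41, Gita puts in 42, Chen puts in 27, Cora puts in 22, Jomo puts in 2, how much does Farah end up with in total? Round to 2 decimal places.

55.06 dollars

Total contributed: 20 + 24 + 41 + 42 + 27 + 22 + 2 = 178.
Each receives 1.3 × 178 / 7 = 33.06 from the chores-and-supplies kitty.
Farah keeps 42 − 20 = 22, so Farah's payoff is 22 + 33.06 = 55.06.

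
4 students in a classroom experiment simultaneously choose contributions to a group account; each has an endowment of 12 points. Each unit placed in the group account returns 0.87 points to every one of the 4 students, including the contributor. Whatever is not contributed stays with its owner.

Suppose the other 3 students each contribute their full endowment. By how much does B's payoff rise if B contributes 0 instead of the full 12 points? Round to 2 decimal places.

Switching from a contribution of 12 to 0 lets B keep an extra 12 points, but lowers the group account by 12, which costs B their own share of that drop: 0.87 × 12 = 10.44.
Net gain = 12 − 10.44 = 1.56. The private return per contributed unit (0.87) is below 1, so free-riding is indeed the best response regardless of what the others do.

1.56 points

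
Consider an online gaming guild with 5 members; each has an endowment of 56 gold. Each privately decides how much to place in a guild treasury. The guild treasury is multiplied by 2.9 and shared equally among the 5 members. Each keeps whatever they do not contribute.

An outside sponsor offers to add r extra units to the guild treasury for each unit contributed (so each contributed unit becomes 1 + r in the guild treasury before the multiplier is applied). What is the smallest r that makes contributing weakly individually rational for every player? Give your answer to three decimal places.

0.724

With matching at rate r, one contributed unit becomes (1 + r) in the guild treasury and returns 2.9 × (1 + r) / 5 to the contributor.
Setting this equal to 1: 1 + r = 5/2.9 = 1.7241.
So the minimum matching rate is r = 1.7241 − 1 = 0.724.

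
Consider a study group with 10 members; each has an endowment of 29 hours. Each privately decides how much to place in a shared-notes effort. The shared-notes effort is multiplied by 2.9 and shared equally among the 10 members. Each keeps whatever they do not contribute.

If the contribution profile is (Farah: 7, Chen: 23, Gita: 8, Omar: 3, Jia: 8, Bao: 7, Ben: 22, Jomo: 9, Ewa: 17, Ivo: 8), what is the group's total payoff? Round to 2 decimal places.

502.80 hours

Total contributed: 7 + 23 + 8 + 3 + 8 + 7 + 22 + 9 + 17 + 8 = 112; total kept: 10 × 29 − 112 = 178.
The shared-notes effort pays out 2.9 × 112 = 324.80 in aggregate.
Group total = 178 + 324.80 = 502.80.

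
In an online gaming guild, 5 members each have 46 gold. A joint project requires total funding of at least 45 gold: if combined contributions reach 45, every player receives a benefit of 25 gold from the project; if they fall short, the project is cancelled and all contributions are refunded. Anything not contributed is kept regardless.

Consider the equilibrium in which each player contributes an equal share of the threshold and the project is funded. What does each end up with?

Equal share of the threshold: 45/5 = 9.
At this profile no one gains by cutting their contribution: any cut drops the total below 45, the project is cancelled, contributions are refunded, and the deviator ends with 46, which is less than 46 − 9 + 25 = 62. Contributing more than 9 just wastes the excess. So contributing exactly 9 is a best response.
Each player's payoff: 46 − 9 + 25 = 62.

62 gold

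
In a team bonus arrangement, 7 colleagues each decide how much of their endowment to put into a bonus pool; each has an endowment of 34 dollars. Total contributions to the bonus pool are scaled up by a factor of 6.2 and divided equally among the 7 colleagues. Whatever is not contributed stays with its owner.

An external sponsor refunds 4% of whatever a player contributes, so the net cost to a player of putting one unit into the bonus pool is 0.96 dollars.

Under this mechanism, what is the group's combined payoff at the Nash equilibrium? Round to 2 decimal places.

With the mechanism, a contributed unit returns (6.2/7) / 0.96 = 0.9226 per unit of net cost — still below 1 — so contributing 0 remains dominant for every player.
Everyone keeps their endowment and the group total is 7 × 34 = 238.

238.00 dollars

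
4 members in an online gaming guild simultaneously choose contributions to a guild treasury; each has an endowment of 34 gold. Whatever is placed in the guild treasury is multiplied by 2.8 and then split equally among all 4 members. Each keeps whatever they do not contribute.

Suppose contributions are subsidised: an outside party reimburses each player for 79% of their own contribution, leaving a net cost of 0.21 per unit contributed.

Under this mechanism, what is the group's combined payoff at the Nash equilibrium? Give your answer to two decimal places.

With the mechanism, a contributed unit returns (2.8/4) / 0.21 = 3.3333 per unit of net cost to the contributor — now above 1 — so contributing fully is weakly dominant for every player.
At the Nash equilibrium everyone contributes 34. Group total payoff = 4 × (34 × 0.79 + 2.8 × 34) = 488.24.

488.24 gold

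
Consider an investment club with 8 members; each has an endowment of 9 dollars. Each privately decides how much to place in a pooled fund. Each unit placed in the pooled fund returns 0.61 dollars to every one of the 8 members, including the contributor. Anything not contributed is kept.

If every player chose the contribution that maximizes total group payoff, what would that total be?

351.36 dollars

Each contributed unit returns 4.880 to the group as a whole (0.61 to each of 8 players), which exceeds 1, so the social optimum is full contribution: group total = 4.880 × 72 = 351.36.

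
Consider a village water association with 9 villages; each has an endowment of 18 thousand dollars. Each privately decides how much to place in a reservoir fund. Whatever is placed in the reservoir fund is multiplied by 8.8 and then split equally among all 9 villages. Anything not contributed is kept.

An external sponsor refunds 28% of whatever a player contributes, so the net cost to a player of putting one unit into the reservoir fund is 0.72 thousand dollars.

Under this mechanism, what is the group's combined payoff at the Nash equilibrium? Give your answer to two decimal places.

1470.96 thousand dollars

Under the mechanism each unit contributed yields (8.8/9) / 0.72 = 1.3580 back to its contributor per unit of net cost, which exceeds 1, making full contribution the dominant choice for everyone.
So the Nash equilibrium is full contribution by all 9; the group earns 9 × (18 × 0.28 + 8.8 × 18) = 1470.96.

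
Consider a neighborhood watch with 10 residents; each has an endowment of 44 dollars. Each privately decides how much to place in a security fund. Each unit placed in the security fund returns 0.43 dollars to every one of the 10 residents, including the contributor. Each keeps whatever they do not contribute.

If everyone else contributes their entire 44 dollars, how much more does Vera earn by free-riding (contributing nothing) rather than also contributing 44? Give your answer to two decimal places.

Switching from a contribution of 44 to 0 lets Vera keep an extra 44 dollars, but lowers the security fund by 44, which costs Vera their own share of that drop: 0.43 × 44 = 18.92.
Net gain = 44 − 18.92 = 25.08. The private return per contributed unit (0.43) is below 1, so free-riding is indeed the best response regardless of what the others do.

25.08 dollars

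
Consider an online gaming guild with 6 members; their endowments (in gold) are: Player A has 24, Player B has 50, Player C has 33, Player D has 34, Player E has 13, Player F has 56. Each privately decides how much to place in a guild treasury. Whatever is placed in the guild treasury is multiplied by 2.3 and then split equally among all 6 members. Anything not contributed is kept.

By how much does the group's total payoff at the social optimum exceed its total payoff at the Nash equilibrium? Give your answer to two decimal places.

The private return per contributed unit is 2.3/6 = 0.3833 < 1 for every player regardless of endowment, so the Nash equilibrium is zero contribution and the group total is Σ E_j = 24 + 50 + 33 + 34 + 13 + 56 = 210.
Each contributed unit returns 2.300 to the group, so the social optimum is full contribution by everyone: group total = 2.300 × 210 = 483.00.
Efficiency loss = (2.300 − 1) × 210 = 273.00.

273.00 gold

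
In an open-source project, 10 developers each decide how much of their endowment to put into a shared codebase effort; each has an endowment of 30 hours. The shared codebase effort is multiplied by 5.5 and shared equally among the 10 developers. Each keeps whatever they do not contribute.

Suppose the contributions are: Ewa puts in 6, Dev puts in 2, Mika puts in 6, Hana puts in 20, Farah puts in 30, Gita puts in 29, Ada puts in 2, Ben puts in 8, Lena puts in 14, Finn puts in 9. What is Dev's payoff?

97.30 hours

Total contributed: 6 + 2 + 6 + 20 + 30 + 29 + 2 + 8 + 14 + 9 = 126.
Each receives 5.5 × 126 / 10 = 69.30 from the shared codebase effort.
Dev keeps 30 − 2 = 28, so Dev's payoff is 28 + 69.30 = 97.30.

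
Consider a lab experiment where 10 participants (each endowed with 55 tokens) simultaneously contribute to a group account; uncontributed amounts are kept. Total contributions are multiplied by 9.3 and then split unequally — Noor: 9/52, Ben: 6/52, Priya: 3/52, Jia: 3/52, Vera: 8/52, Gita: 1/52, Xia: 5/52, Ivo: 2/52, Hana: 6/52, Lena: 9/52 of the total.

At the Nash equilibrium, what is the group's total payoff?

2832.50 tokens

Each unit j contributes comes back to j as 9.3 × (j's share), so j prefers to contribute only if that share exceeds 1/9.3 = 0.1075; otherwise keeping the unit dominates.
Noor, Ben, Vera, Hana and Lena clear that bar, contributing 55 each; the remaining 5 contribute 0. Total contributed: 275.
The group account pays out 9.3 × 275 = 2557.50 in total (split across the unequal shares, but the aggregate is all that matters for the group sum).
The 5 free-riders keep 55 each, adding 275. Group total = 275 + 2557.50 = 2832.50.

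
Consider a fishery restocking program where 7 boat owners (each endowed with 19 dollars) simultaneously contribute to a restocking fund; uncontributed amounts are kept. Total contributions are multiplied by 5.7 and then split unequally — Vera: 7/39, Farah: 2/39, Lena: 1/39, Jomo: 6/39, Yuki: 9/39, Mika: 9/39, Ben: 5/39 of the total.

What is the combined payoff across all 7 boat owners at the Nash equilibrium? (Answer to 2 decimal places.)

For player j, contributing a unit is worthwhile iff 5.7 × (j's share) ≥ 1, i.e. iff j's share is at least 0.1754.
Vera, Yuki and Mika clear that bar, contributing 19 each; the remaining 4 contribute 0. Total contributed: 57.
The restocking fund pays out 5.7 × 57 = 324.90 in total (split across the unequal shares, but the aggregate is all that matters for the group sum).
The 4 free-riders keep 19 each, adding 76. Group total = 76 + 324.90 = 400.90.

400.90 dollars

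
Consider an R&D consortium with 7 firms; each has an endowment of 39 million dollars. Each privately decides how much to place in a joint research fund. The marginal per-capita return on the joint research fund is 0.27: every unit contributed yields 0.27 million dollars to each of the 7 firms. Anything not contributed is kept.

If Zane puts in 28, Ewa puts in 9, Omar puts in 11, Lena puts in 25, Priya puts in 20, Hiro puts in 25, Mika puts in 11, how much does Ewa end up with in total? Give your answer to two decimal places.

64.83 million dollars

Total contributed: 28 + 9 + 11 + 25 + 20 + 25 + 11 = 129.
Each receives 0.27 × 129 = 34.83 from the joint research fund.
Ewa keeps 39 − 9 = 30, so Ewa's payoff is 30 + 34.83 = 64.83.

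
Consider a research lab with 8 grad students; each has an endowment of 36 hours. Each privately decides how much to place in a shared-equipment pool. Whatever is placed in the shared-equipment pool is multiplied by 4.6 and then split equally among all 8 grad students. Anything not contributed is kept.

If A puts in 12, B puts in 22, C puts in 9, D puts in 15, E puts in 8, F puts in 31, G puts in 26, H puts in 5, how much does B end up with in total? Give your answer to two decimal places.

Total contributed: 12 + 22 + 9 + 15 + 8 + 31 + 26 + 5 = 128.
Each receives 4.6 × 128 / 8 = 73.60 from the shared-equipment pool.
B keeps 36 − 22 = 14, so B's payoff is 14 + 73.60 = 87.60.

87.60 hours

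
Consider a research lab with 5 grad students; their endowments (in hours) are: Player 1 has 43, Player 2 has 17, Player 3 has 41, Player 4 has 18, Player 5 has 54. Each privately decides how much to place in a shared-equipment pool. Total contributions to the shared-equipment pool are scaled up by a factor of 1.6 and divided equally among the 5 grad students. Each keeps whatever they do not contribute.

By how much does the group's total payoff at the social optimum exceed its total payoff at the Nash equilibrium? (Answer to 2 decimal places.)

The private return per contributed unit is 1.6/5 = 0.3200 < 1 for every player regardless of endowment, so the Nash equilibrium is zero contribution and the group total is Σ E_j = 43 + 17 + 41 + 18 + 54 = 173.
Each contributed unit returns 1.600 to the group, so the social optimum is full contribution by everyone: group total = 1.600 × 173 = 276.80.
Efficiency loss = (1.600 − 1) × 173 = 103.80.

103.80 hours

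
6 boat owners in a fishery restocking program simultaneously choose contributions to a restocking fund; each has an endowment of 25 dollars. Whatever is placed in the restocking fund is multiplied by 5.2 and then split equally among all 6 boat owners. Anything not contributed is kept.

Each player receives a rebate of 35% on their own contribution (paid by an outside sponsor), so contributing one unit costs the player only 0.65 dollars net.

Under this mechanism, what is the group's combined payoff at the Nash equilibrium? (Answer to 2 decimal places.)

With the mechanism, a contributed unit returns (5.2/6) / 0.65 = 1.3333 per unit of net cost to the contributor — now above 1 — so contributing fully is weakly dominant for every player.
At the Nash equilibrium everyone contributes 25. Group total payoff = 6 × (25 × 0.35 + 5.2 × 25) = 832.50.

832.50 dollars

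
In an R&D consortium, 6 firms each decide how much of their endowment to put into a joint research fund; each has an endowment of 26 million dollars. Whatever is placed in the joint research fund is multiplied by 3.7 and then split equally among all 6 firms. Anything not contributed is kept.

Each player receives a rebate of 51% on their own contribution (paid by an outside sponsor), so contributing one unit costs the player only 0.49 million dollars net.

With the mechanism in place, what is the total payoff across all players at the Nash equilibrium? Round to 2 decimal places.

The effective private return per unit is now (3.7/6) / 0.49 = 1.2585 > 1, so every player's dominant strategy flips to full contribution.
At the Nash equilibrium everyone contributes 26. Group total payoff = 6 × (26 × 0.51 + 3.7 × 26) = 656.76.

656.76 million dollars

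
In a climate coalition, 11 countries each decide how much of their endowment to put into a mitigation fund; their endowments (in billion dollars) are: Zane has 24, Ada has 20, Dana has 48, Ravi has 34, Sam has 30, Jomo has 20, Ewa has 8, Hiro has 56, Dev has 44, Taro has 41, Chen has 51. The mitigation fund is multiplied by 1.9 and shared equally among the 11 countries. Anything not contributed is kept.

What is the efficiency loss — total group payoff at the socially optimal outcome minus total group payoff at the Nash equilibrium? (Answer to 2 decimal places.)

The private return per contributed unit is 1.9/11 = 0.1727 < 1 for every player regardless of endowment, so the Nash equilibrium is zero contribution and the group total is Σ E_j = 24 + 20 + 48 + 34 + 30 + 20 + 8 + 56 + 44 + 41 + 51 = 376.
Each contributed unit returns 1.900 to the group, so the social optimum is full contribution by everyone: group total = 1.900 × 376 = 714.40.
Efficiency loss = (1.900 − 1) × 376 = 338.40.

338.40 billion dollars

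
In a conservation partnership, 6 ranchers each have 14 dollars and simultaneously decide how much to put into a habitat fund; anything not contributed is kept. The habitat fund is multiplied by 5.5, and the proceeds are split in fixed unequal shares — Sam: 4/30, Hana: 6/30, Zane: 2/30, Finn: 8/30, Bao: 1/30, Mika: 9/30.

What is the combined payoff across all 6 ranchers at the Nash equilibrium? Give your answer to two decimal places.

For player j, contributing a unit is worthwhile iff 5.5 × (j's share) ≥ 1, i.e. iff j's share is at least 0.1818.
The shares above 0.1818 belong to Hana, Finn and Mika, contributing 14 each; the remaining 3 contribute 0. Total contributed: 42.
The habitat fund pays out 5.5 × 42 = 231.00 in total (split across the unequal shares, but the aggregate is all that matters for the group sum).
The 3 free-riders keep 14 each, adding 42. Group total = 42 + 231.00 = 273.00.

273.00 dollars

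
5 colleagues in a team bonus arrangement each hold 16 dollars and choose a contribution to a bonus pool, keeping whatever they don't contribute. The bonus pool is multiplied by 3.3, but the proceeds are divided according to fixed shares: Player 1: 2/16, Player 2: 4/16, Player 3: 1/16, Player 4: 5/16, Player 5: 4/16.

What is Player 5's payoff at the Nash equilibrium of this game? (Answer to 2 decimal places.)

Player j's private return per contributed unit is 3.3 × (j's share). Contributing is weakly dominant for j when that share is at least 1/3.3 = 0.3030, and contributing 0 is dominant otherwise.
The only share above 0.3030 is Player 4's 5/16, contributing 16; the remaining 4 contribute 0. Total contributed: 16.
Player 5 keeps 16 and receives 3.3 × 16 × 4/16 = 13.20 from the bonus pool, for a payoff of 29.20.

29.20 dollars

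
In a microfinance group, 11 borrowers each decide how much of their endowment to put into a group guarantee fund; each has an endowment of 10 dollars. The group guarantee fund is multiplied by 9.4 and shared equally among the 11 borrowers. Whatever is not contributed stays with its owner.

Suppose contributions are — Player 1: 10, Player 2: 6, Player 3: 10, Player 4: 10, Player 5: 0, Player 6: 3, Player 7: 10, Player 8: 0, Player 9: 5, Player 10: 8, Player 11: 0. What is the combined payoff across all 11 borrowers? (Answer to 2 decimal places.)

Total contributed: 10 + 6 + 10 + 10 + 0 + 3 + 10 + 0 + 5 + 8 + 0 = 62; total kept: 11 × 10 − 62 = 48.
The group guarantee fund pays out 9.4 × 62 = 582.80 in aggregate.
Group total = 48 + 582.80 = 630.80.

630.80 dollars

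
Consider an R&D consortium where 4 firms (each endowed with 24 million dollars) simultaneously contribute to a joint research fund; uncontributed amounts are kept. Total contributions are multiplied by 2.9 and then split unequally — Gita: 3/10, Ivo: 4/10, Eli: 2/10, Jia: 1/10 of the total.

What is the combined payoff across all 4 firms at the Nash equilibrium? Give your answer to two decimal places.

Player j's private return per contributed unit is 2.9 × (j's share). Contributing is weakly dominant for j when that share is at least 1/2.9 = 0.3448, and contributing 0 is dominant otherwise.
The only share above 0.3448 is Ivo's 4/10, contributing 24; the remaining 3 contribute 0. Total contributed: 24.
The joint research fund pays out 2.9 × 24 = 69.60 in total (split across the unequal shares, but the aggregate is all that matters for the group sum).
The 3 free-riders keep 24 each, adding 72. Group total = 72 + 69.60 = 141.60.

141.60 million dollars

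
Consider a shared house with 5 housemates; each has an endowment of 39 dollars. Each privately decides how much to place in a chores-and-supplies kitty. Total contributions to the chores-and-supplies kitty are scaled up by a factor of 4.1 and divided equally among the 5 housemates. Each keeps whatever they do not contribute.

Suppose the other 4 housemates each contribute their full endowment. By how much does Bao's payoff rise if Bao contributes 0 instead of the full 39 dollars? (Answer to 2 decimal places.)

Switching from a contribution of 39 to 0 lets Bao keep an extra 39 dollars, but lowers the chores-and-supplies kitty by 39, which costs Bao their own share of that drop: 4.1/5 × 39 = 31.98.
Net gain = 39 − 31.98 = 7.02. The private return per contributed unit (0.8200) is below 1, so free-riding is indeed the best response regardless of what the others do.

7.02 dollars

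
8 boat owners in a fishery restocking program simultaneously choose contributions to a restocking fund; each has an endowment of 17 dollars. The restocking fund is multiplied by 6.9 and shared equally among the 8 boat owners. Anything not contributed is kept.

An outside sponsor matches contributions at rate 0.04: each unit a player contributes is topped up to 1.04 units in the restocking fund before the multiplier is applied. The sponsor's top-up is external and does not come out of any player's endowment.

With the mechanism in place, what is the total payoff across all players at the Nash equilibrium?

136.00 dollars

The effective private return is 6.9 × 1.04 / 8 = 0.8970, which is still under 1, so the mechanism doesn't change anyone's dominant strategy: zero contribution.
Everyone keeps their endowment and the group total is 8 × 17 = 136.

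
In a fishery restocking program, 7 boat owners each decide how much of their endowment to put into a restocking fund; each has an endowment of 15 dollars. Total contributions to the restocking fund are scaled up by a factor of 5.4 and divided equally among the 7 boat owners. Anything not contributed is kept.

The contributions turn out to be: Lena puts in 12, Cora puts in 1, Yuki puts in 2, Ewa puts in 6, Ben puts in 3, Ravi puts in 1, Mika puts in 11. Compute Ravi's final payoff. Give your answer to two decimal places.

Total contributed: 12 + 1 + 2 + 6 + 3 + 1 + 11 = 36.
Each receives 5.4 × 36 / 7 = 27.77 from the restocking fund.
Ravi keeps 15 − 1 = 14, so Ravi's payoff is 14 + 27.77 = 41.77.

41.77 dollars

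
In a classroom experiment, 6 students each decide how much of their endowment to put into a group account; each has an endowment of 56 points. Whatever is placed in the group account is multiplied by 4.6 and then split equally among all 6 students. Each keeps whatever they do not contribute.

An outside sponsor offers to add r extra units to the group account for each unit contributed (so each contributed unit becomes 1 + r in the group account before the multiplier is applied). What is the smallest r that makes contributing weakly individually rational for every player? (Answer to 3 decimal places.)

With matching at rate r, one contributed unit becomes (1 + r) in the group account and returns 4.6 × (1 + r) / 6 to the contributor.
Setting this equal to 1: 1 + r = 6/4.6 = 1.3043.
So the minimum matching rate is r = 1.3043 − 1 = 0.304.

0.304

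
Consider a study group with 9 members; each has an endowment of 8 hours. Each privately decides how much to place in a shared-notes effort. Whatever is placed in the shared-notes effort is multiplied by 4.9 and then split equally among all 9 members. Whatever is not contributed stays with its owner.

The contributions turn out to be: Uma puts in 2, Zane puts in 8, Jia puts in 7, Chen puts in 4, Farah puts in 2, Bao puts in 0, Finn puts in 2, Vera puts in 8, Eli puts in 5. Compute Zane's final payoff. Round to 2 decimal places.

Total contributed: 2 + 8 + 7 + 4 + 2 + 0 + 2 + 8 + 5 = 38.
Each receives 4.9 × 38 / 9 = 20.69 from the shared-notes effort.
Zane keeps 8 − 8 = 0, so Zane's payoff is 0 + 20.69 = 20.69.

20.69 hours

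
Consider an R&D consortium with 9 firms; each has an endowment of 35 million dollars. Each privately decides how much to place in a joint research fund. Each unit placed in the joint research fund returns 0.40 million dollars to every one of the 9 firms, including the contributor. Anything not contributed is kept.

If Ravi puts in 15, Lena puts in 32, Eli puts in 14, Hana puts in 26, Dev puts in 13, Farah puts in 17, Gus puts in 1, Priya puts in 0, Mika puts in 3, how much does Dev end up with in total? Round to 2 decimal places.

70.40 million dollars

Total contributed: 15 + 32 + 14 + 26 + 13 + 17 + 1 + 0 + 3 = 121.
Each receives 0.40 × 121 = 48.40 from the joint research fund.
Dev keeps 35 − 13 = 22, so Dev's payoff is 22 + 48.40 = 70.40.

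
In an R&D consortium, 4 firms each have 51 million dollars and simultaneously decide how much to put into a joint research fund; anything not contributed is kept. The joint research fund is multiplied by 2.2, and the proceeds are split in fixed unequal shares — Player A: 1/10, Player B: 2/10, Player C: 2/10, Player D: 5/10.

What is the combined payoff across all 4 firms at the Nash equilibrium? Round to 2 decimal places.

265.20 million dollars

Each unit j contributes comes back to j as 2.2 × (j's share), so j prefers to contribute only if that share exceeds 1/2.2 = 0.4545; otherwise keeping the unit dominates.
Only Player D (5/10) clears that bar, contributing 51; the remaining 3 contribute 0. Total contributed: 51.
The joint research fund pays out 2.2 × 51 = 112.20 in total (split across the unequal shares, but the aggregate is all that matters for the group sum).
The 3 free-riders keep 51 each, adding 153. Group total = 153 + 112.20 = 265.20.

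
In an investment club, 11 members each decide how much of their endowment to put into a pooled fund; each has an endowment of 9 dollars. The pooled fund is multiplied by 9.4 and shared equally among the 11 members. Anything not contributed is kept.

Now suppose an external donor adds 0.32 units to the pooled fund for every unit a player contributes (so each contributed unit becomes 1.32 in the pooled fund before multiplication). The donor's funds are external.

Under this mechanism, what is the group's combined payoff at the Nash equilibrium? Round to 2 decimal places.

The effective private return per unit is now 9.4 × 1.32 / 11 = 1.1280 > 1, so every player's dominant strategy flips to full contribution.
At the Nash equilibrium everyone contributes 9. Group total payoff = 9.4 × 1.32 × 99 = 1228.39.

1228.39 dollars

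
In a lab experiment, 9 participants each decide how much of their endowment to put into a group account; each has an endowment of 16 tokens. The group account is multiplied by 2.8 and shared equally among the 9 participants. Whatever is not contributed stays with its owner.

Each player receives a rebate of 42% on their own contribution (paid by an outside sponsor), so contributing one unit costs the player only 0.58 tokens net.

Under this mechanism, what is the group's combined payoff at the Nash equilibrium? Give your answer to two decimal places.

144.00 tokens

The effective private return is (2.8/9) / 0.58 = 0.5364, which is still under 1, so the mechanism doesn't change anyone's dominant strategy: zero contribution.
At the Nash equilibrium no one contributes; group total payoff = 9 × 16 = 144.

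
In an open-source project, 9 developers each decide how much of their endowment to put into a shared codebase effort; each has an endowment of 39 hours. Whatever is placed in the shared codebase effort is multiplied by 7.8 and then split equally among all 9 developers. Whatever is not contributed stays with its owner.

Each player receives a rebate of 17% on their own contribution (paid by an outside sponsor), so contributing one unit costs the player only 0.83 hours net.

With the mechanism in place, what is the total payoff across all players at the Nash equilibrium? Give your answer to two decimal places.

Under the mechanism each unit contributed yields (7.8/9) / 0.83 = 1.0442 back to its contributor per unit of net cost, which exceeds 1, making full contribution the dominant choice for everyone.
At the Nash equilibrium everyone contributes 39. Group total payoff = 9 × (39 × 0.17 + 7.8 × 39) = 2797.47.

2797.47 hours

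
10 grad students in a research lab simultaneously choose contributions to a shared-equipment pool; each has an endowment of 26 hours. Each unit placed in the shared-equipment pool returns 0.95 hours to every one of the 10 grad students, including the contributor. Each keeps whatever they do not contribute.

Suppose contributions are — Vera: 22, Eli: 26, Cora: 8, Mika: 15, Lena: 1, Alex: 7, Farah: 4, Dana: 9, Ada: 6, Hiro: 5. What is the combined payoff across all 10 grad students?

Total contributed: 22 + 26 + 8 + 15 + 1 + 7 + 4 + 9 + 6 + 5 = 103; total kept: 10 × 26 − 103 = 157.
The shared-equipment pool pays out 0.95 × 10 × 103 = 978.50 in aggregate.
Group total = 157 + 978.50 = 1135.50.

1135.50 hours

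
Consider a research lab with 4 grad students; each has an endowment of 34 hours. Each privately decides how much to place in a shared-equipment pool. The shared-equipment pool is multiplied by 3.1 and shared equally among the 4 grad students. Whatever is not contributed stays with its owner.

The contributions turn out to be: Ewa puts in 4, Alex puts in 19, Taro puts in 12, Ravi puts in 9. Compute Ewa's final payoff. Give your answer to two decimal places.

64.10 hours

Total contributed: 4 + 19 + 12 + 9 = 44.
Each receives 3.1 × 44 / 4 = 34.10 from the shared-equipment pool.
Ewa keeps 34 − 4 = 30, so Ewa's payoff is 30 + 34.10 = 64.10.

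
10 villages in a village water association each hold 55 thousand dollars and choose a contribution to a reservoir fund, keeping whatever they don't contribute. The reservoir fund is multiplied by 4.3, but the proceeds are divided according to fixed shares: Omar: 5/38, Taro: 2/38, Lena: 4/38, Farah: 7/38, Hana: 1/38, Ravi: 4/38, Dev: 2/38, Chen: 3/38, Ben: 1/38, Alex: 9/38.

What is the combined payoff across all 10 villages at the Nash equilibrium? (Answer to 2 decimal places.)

731.50 thousand dollars

Each unit j contributes comes back to j as 4.3 × (j's share), so j prefers to contribute only if that share exceeds 1/4.3 = 0.2326; otherwise keeping the unit dominates.
The only share above 0.2326 is Alex's 9/38, contributing 55; the remaining 9 contribute 0. Total contributed: 55.
The reservoir fund pays out 4.3 × 55 = 236.50 in total (split across the unequal shares, but the aggregate is all that matters for the group sum).
The 9 free-riders keep 55 each, adding 495. Group total = 495 + 236.50 = 731.50.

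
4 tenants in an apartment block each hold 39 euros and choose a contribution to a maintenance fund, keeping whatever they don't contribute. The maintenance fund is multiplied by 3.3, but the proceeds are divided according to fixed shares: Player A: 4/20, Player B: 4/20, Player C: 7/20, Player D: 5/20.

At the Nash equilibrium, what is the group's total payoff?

Each unit j contributes comes back to j as 3.3 × (j's share), so j prefers to contribute only if that share exceeds 1/3.3 = 0.3030; otherwise keeping the unit dominates.
Only Player C (7/20) clears that bar, contributing 39; the remaining 3 contribute 0. Total contributed: 39.
The maintenance fund pays out 3.3 × 39 = 128.70 in total (split across the unequal shares, but the aggregate is all that matters for the group sum).
The 3 free-riders keep 39 each, adding 117. Group total = 117 + 128.70 = 245.70.

245.70 euros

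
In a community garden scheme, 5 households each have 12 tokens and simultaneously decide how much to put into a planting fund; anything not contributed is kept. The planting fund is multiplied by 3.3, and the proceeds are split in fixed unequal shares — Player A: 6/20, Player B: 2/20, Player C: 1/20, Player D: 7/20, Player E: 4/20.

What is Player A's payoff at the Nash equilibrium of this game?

23.88 tokens

Player j's private return per contributed unit is 3.3 × (j's share). Contributing is weakly dominant for j when that share is at least 1/3.3 = 0.3030, and contributing 0 is dominant otherwise.
Player D alone (share 7/20) is above the threshold, contributing 12; the remaining 4 contribute 0. Total contributed: 12.
Player A keeps 12 and receives 3.3 × 12 × 6/20 = 11.88 from the planting fund, for a payoff of 23.88.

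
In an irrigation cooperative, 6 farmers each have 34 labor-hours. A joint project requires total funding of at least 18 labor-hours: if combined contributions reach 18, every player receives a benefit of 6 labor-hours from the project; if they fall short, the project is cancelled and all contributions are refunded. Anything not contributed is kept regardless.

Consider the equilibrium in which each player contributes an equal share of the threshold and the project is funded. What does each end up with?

37 labor-hours

Equal share of the threshold: 18/6 = 3.
At this profile no one gains by cutting their contribution: any cut drops the total below 18, the project is cancelled, contributions are refunded, and the deviator ends with 34, which is less than 34 − 3 + 6 = 37. Contributing more than 3 just wastes the excess. So contributing exactly 3 is a best response.
Each player's payoff: 34 − 3 + 6 = 37.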